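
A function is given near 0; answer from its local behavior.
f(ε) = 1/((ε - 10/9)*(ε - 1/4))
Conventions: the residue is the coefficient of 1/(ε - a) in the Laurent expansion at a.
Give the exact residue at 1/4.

At the order-1 pole 1/4 set g(ε) = (ε - (1/4))*f(ε) = 1/(ε - 10/9).
Simple pole: residue = g(a) at a = 1/4, which is -36/31.

The residue is -36/31.


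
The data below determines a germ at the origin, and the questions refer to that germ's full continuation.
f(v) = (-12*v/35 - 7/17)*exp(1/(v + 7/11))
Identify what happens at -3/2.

There is no denominator, hence no pole anywhere.
The essential point of exp(1/(v - (-7/11))) is -7/11, not -3/2.
So the germ continues analytically to -3/2.

The point is a regular point.


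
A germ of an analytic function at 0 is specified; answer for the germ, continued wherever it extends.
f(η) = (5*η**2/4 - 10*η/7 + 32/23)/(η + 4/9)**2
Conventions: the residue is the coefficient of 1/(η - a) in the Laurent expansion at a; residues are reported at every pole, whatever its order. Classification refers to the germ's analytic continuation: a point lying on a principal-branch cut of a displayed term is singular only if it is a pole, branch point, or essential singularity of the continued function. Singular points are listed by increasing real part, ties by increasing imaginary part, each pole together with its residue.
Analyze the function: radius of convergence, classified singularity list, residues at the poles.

Denominator factor (η + 4/9)^2: pole of order 2 at -4/9, modulus 4/9.
The radius of convergence is the smallest modulus among the singular points: 4/9.
At the order-2 pole -4/9 set g(η) = (η - (-4/9))^2*f(η) = 5*η**2/4 - 10*η/7 + 32/23.
Order-2 pole: residue = g'(a); g'(-4/9) = -160/63, so the residue is -160/63.

Radius of convergence at 0: 4/9.
At -4/9: a pole of order 2; residue -160/63.


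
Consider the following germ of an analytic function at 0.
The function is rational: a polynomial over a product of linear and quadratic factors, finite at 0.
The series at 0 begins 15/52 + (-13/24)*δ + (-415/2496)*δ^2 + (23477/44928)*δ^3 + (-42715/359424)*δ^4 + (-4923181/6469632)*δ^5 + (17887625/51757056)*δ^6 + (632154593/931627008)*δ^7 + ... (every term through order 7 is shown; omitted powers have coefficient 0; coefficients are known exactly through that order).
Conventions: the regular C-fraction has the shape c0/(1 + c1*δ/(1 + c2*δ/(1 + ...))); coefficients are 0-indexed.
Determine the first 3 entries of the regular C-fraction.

The regular C-fraction coefficients are [15/52, 169/90, -132919/60840].

Taylor coefficients (read off): a_0 = 15/52, a_1 = -13/24, a_2 = -415/2496.
c0 = a_0 = 15/52. Peel one level at a time: if S = 1 + c*δ/S' with S'(0) = 1, then c is the δ-coefficient of S and S' = c*δ/(S - 1).
S_1 = c0/f = 1 + (169/90)*δ + (132919/32400)*δ^2 + ...; c1 = 169/90.
S_2 = c1*δ/(S_1 - 1) = 1 + (-132919/60840)*δ + ...; c2 = -132919/60840.


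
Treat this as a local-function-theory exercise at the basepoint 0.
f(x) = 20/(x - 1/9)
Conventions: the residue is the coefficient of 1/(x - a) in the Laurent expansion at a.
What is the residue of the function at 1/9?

At the order-1 pole 1/9 set g(x) = (x - (1/9))*f(x) = 20.
Simple pole: residue = g(a) at a = 1/9, which is 20.

The residue is 20.


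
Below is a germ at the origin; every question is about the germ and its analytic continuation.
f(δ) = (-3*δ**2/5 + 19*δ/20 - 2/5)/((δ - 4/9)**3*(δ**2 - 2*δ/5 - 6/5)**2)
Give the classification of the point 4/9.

The point is a pole of order 3.

The denominator factor δ - 4/9 vanishes at 4/9 and appears to the power 3; the numerator there equals -13/135, nonzero, and no other factor vanishes.
Hence a pole whose order is the multiplicity, 3.


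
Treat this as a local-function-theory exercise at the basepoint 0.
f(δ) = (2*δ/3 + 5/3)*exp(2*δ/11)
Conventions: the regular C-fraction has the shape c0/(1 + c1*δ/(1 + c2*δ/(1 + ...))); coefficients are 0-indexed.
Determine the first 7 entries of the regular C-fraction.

The regular C-fraction coefficients are [5/3, -32/55, 377/880, -4855/199056, 713744/12080211, -7859696/476468729, 1379380267/51150463760].

Taylor coefficients (expand at 0): a_0 = 5/3, a_1 = 32/33, a_2 = 18/121, a_3 = 152/11979, a_4 = 98/131769, a_5 = 16/483153, a_6 = 284/239160735.
c0 = a_0 = 5/3. Peel one level at a time: if S = 1 + c*δ/S' with S'(0) = 1, then c is the δ-coefficient of S and S' = c*δ/(S - 1).
S_1 = c0/f = 1 + (-32/55)*δ + (754/3025)*δ^2 + ...; c1 = -32/55.
S_2 = c1*δ/(S_1 - 1) = 1 + (377/880)*δ + (971/92928)*δ^2 + ...; c2 = 377/880.
S_3 = c2*δ/(S_2 - 1) = 1 + (-4855/199056)*δ + (223045/154778481)*δ^2 + ...; c3 = -4855/199056.
S_4 = c3*δ/(S_3 - 1) = 1 + (713744/12080211)*δ + (333568/342251283)*δ^2 + ...; c4 = 713744/12080211.
S_5 = c4*δ/(S_4 - 1) = 1 + (-7859696/476468729)*δ + (535557529/1203927543005)*δ^2 + ...; c5 = -7859696/476468729.
S_6 = c5*δ/(S_5 - 1) = 1 + (1379380267/51150463760)*δ + ...; c6 = 1379380267/51150463760.


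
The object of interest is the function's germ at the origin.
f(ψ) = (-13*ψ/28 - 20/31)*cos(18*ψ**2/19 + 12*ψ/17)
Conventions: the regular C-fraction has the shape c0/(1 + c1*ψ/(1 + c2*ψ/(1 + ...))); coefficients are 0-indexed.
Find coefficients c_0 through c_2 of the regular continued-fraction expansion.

Taylor coefficients (expand at 0): a_0 = -20/31, a_1 = -13/28, a_2 = 1440/8959.
c0 = a_0 = -20/31. Peel one level at a time: if S = 1 + c*ψ/S' with S'(0) = 1, then c is the ψ-coefficient of S and S' = c*ψ/(S - 1).
S_1 = c0/f = 1 + (-403/560)*ψ + (69515401/90630400)*ψ^2 + ...; c1 = -403/560.
S_2 = c1*ψ/(S_1 - 1) = 1 + (69515401/65221520)*ψ + ...; c2 = 69515401/65221520.

The regular C-fraction coefficients are [-20/31, -403/560, 69515401/65221520].


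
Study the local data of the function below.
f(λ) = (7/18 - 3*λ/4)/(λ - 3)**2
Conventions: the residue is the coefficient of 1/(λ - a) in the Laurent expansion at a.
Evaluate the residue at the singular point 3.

The residue is -3/4.

At the order-2 pole 3 set g(λ) = (λ - (3))^2*f(λ) = 7/18 - 3*λ/4.
Order-2 pole: residue = g'(a); g'(3) = -3/4, so the residue is -3/4.


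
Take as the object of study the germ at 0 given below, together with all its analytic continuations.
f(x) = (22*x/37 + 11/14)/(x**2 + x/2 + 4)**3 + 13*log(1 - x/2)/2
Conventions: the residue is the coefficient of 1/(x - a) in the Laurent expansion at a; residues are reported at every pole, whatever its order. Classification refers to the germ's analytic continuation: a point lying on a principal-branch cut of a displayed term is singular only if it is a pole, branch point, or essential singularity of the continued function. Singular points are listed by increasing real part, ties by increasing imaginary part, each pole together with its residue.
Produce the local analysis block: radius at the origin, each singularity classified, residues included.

Denominator factor (x**2 + x/2 + 4)^3: discriminant -63/4, complex-conjugate roots (-1/4) + ((3/4)*sqrt(7))*i and (-1/4) - ((3/4)*sqrt(7))*i; poles of order 3, moduli 2 and 2.
Branch term (13/2)*log(1 - x/(2)): its argument vanishes at x = 2, a logarithmic branch point, modulus 2.
The radius of convergence is the smallest modulus among the singular points: 2.
The branch term is analytic at (-1/4) - ((3/4)*sqrt(7))*i and contributes nothing to the residue; only the rational part matters.
The factor x**2 + x/2 + 4 splits as (x - a)(x - a') with a = (-1/4) - ((3/4)*sqrt(7))*i, a' = (-1/4) + ((3/4)*sqrt(7))*i. At the order-3 pole a set g(x) = (x - a)^3*(rational part) = [22*x/37 + 11/14] / (x - a')^3.
Order-3 pole: residue = g''(a)/2; g''((-1/4) - ((3/4)*sqrt(7))*i) = ((7040/2398599)*sqrt(7))*i, so the residue is ((3520/2398599)*sqrt(7))*i.
The branch term is analytic at (-1/4) + ((3/4)*sqrt(7))*i and contributes nothing to the residue; only the rational part matters.
The factor x**2 + x/2 + 4 splits as (x - a)(x - a') with a = (-1/4) + ((3/4)*sqrt(7))*i, a' = (-1/4) - ((3/4)*sqrt(7))*i. At the order-3 pole a set g(x) = (x - a)^3*(rational part) = [22*x/37 + 11/14] / (x - a')^3.
Order-3 pole: residue = g''(a)/2; g''((-1/4) + ((3/4)*sqrt(7))*i) = -((7040/2398599)*sqrt(7))*i, so the residue is -((3520/2398599)*sqrt(7))*i.
List the singular points by increasing real part (a conjugate pair: the negative imaginary part first).

Radius of convergence at 0: 2.
At (-1/4) - ((3/4)*sqrt(7))*i: a pole of order 3; residue ((3520/2398599)*sqrt(7))*i.
At (-1/4) + ((3/4)*sqrt(7))*i: a pole of order 3; residue -((3520/2398599)*sqrt(7))*i.
At 2: a logarithmic branch point.


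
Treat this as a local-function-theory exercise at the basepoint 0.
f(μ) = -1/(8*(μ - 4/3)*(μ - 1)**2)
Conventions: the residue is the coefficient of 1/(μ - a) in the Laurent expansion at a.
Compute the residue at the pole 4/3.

At the order-1 pole 4/3 set g(μ) = (μ - (4/3))*f(μ) = -1/(8*(μ - 1)**2).
Simple pole: residue = g(a) at a = 4/3, which is -9/8.

The residue is -9/8.


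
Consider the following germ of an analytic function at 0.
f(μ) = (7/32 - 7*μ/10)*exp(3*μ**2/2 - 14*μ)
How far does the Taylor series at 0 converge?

The radius of convergence is infinite.

The factor exp(3*μ**2/2 - 14*μ) is entire and contributes no finite singular point.
The polynomial part has no poles.
No finite singular points: the Taylor series at 0 converges everywhere.


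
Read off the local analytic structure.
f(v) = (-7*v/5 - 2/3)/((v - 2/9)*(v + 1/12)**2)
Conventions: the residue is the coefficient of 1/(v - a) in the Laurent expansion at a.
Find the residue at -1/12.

At the order-2 pole -1/12 set g(v) = (v - (-1/12))^2*f(v) = (-7*v/5 - 2/3)/(v - 2/9).
Order-2 pole: residue = g'(a); g'(-1/12) = 576/55, so the residue is 576/55.

The residue is 576/55.


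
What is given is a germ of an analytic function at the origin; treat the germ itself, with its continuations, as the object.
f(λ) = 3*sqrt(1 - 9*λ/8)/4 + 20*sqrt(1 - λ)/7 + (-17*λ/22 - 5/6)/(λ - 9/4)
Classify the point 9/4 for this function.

The denominator factor λ - 9/4 vanishes at 9/4 and appears to the power 1; the numerator there equals -679/264, nonzero, and no other factor vanishes.
The branch terms are analytic at this point.
Hence a pole whose order is the multiplicity, 1.

The point is a pole of order 1.


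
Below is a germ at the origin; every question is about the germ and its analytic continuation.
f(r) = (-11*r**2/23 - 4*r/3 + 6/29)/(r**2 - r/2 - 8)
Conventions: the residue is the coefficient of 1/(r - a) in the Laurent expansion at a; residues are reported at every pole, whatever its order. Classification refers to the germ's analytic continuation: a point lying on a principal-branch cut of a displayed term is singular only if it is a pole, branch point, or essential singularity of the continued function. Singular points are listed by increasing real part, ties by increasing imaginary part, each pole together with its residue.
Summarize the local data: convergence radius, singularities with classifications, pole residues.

Radius of convergence at 0: -1/4 + (1/4)*sqrt(129).
At 1/4 - (1/4)*sqrt(129): a pole of order 1; residue -217/276 + (64229/1032516)*sqrt(129).
At 1/4 + (1/4)*sqrt(129): a pole of order 1; residue -217/276 - (64229/1032516)*sqrt(129).

Denominator factor (r**2 - r/2 - 8): discriminant 129/4, real irrational roots 1/4 + (1/4)*sqrt(129) and 1/4 - (1/4)*sqrt(129); poles of order 1, moduli 1/4 + (1/4)*sqrt(129) and -1/4 + (1/4)*sqrt(129).
The radius of convergence is the smallest modulus among the singular points: -1/4 + (1/4)*sqrt(129).
The factor r**2 - r/2 - 8 splits as (r - a)(r - a') with a = 1/4 - (1/4)*sqrt(129), a' = 1/4 + (1/4)*sqrt(129). At the order-1 pole a set g(r) = (r - a)*f(r) = [-11*r**2/23 - 4*r/3 + 6/29] / (r - a').
Simple pole: residue = g(a) at a = 1/4 - (1/4)*sqrt(129), which is -217/276 + (64229/1032516)*sqrt(129).
The factor r**2 - r/2 - 8 splits as (r - a)(r - a') with a = 1/4 + (1/4)*sqrt(129), a' = 1/4 - (1/4)*sqrt(129). At the order-1 pole a set g(r) = (r - a)*f(r) = [-11*r**2/23 - 4*r/3 + 6/29] / (r - a').
Simple pole: residue = g(a) at a = 1/4 + (1/4)*sqrt(129), which is -217/276 - (64229/1032516)*sqrt(129).
List the singular points by increasing real part (a conjugate pair: the negative imaginary part first).


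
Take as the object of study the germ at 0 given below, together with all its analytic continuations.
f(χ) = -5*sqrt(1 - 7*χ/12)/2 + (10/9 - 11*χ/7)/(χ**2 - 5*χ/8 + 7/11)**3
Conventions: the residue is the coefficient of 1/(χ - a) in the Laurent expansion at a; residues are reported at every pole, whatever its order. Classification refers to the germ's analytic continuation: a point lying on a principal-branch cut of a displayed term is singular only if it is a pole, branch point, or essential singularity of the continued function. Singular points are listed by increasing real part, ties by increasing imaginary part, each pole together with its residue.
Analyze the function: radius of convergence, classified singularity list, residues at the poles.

Denominator factor (χ**2 - 5*χ/8 + 7/11)^3: discriminant -1517/704, complex-conjugate roots (5/16) + ((1/176)*sqrt(16687))*i and (5/16) - ((1/176)*sqrt(16687))*i; poles of order 3, moduli (1/11)*sqrt(77) and (1/11)*sqrt(77).
Branch term (-5/2)*sqrt(1 - χ/(12/7)): its argument vanishes at χ = 12/7, a square-root branch point, modulus 12/7.
The radius of convergence is the smallest modulus among the singular points: (1/11)*sqrt(77).
The branch term is analytic at (5/16) - ((1/176)*sqrt(16687))*i and contributes nothing to the residue; only the rational part matters.
The factor χ**2 - 5*χ/8 + 7/11 splits as (χ - a)(χ - a') with a = (5/16) - ((1/176)*sqrt(16687))*i, a' = (5/16) + ((1/176)*sqrt(16687))*i. At the order-3 pole a set g(χ) = (χ - a)^3*(rational part) = [10/9 - 11*χ/7] / (χ - a')^3.
Order-3 pole: residue = g''(a)/2; g''((5/16) - ((1/176)*sqrt(16687))*i) = ((619520000/73312163673)*sqrt(16687))*i, so the residue is ((309760000/73312163673)*sqrt(16687))*i.
The branch term is analytic at (5/16) + ((1/176)*sqrt(16687))*i and contributes nothing to the residue; only the rational part matters.
The factor χ**2 - 5*χ/8 + 7/11 splits as (χ - a)(χ - a') with a = (5/16) + ((1/176)*sqrt(16687))*i, a' = (5/16) - ((1/176)*sqrt(16687))*i. At the order-3 pole a set g(χ) = (χ - a)^3*(rational part) = [10/9 - 11*χ/7] / (χ - a')^3.
Order-3 pole: residue = g''(a)/2; g''((5/16) + ((1/176)*sqrt(16687))*i) = -((619520000/73312163673)*sqrt(16687))*i, so the residue is -((309760000/73312163673)*sqrt(16687))*i.
List the singular points by increasing real part (a conjugate pair: the negative imaginary part first).

Radius of convergence at 0: (1/11)*sqrt(77).
At (5/16) - ((1/176)*sqrt(16687))*i: a pole of order 3; residue ((309760000/73312163673)*sqrt(16687))*i.
At (5/16) + ((1/176)*sqrt(16687))*i: a pole of order 3; residue -((309760000/73312163673)*sqrt(16687))*i.
At 12/7: an algebraic (square-root) branch point.


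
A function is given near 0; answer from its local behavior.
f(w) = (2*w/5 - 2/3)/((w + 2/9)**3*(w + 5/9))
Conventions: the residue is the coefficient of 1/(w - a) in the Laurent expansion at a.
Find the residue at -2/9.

At the order-3 pole -2/9 set g(w) = (w - (-2/9))^3*f(w) = (2*w/5 - 2/3)/(w + 5/9).
Order-3 pole: residue = g''(a)/2; g''(-2/9) = -48, so the residue is -24.

The residue is -24.


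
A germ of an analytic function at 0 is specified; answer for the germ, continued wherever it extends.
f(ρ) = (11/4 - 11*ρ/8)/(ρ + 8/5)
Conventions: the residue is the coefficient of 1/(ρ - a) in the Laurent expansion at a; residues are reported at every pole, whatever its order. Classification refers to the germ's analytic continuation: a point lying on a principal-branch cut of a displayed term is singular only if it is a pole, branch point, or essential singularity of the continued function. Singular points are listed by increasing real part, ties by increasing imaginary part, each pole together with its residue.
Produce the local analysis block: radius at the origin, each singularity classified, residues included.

Radius of convergence at 0: 8/5.
At -8/5: a pole of order 1; residue 99/20.

Denominator factor (ρ + 8/5): pole of order 1 at -8/5, modulus 8/5.
The radius of convergence is the smallest modulus among the singular points: 8/5.
At the order-1 pole -8/5 set g(ρ) = (ρ - (-8/5))*f(ρ) = 11/4 - 11*ρ/8.
Simple pole: residue = g(a) at a = -8/5, which is 99/20.


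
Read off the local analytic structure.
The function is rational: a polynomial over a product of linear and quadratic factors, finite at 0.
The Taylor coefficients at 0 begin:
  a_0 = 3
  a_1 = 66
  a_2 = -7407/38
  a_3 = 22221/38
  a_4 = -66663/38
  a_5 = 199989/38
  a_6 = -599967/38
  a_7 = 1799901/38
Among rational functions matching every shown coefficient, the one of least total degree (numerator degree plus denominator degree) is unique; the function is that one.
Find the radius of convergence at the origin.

The radius of convergence is 1/3.

No rational of total degree below 3 reproduces all 8 coefficients; solving the [2/1] Pade equations on them gives f(j) = (39*j**2/38 + 25*j + 1)/(j + 1/3), whose expansion matches every shown term.
Denominator factor (j + 1/3): pole of order 1 at -1/3, modulus 1/3.
The radius of convergence is the smallest modulus among the singular points: 1/3.


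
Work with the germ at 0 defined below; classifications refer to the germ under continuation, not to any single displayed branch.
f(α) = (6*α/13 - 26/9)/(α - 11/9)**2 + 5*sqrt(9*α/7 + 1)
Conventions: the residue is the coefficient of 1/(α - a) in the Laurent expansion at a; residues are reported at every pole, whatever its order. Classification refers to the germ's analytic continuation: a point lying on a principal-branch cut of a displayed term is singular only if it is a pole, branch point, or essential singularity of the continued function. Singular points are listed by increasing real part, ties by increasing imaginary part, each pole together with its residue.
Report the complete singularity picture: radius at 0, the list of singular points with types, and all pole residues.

Denominator factor (α - 11/9)^2: pole of order 2 at 11/9, modulus 11/9.
Branch term (5)*sqrt(1 - α/(-7/9)): its argument vanishes at α = -7/9, a square-root branch point, modulus 7/9.
The radius of convergence is the smallest modulus among the singular points: 7/9.
The branch term is analytic at 11/9 and contributes nothing to the residue; only the rational part matters.
At the order-2 pole 11/9 set g(α) = (α - (11/9))^2*(rational part) = 6*α/13 - 26/9.
Order-2 pole: residue = g'(a); g'(11/9) = 6/13, so the residue is 6/13.
List the singular points by increasing real part (a conjugate pair: the negative imaginary part first).

Radius of convergence at 0: 7/9.
At -7/9: an algebraic (square-root) branch point.
At 11/9: a pole of order 2; residue 6/13.


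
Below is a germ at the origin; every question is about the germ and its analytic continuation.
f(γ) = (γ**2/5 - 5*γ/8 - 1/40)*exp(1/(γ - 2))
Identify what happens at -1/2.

The point is a regular point.

There is no denominator, hence no pole anywhere.
The essential point of exp(1/(γ - (2))) is 2, not -1/2.
So the germ continues analytically to -1/2.


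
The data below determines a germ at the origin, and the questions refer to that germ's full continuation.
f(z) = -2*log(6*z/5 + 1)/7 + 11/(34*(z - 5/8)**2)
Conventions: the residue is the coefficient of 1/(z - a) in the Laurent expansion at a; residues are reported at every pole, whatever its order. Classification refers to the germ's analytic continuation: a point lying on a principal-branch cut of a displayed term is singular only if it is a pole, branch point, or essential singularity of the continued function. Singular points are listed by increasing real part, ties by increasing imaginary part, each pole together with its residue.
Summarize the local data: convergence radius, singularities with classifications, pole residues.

Radius of convergence at 0: 5/8.
At -5/6: a logarithmic branch point.
At 5/8: a pole of order 2; residue 0.

Denominator factor (z - 5/8)^2: pole of order 2 at 5/8, modulus 5/8.
Branch term (-2/7)*log(1 - z/(-5/6)): its argument vanishes at z = -5/6, a logarithmic branch point, modulus 5/6.
The radius of convergence is the smallest modulus among the singular points: 5/8.
The branch term is analytic at 5/8 and contributes nothing to the residue; only the rational part matters.
At the order-2 pole 5/8 set g(z) = (z - (5/8))^2*(rational part) = 11/34.
Order-2 pole: residue = g'(a); g'(5/8) = 0, so the residue is 0.
List the singular points by increasing real part (a conjugate pair: the negative imaginary part first).


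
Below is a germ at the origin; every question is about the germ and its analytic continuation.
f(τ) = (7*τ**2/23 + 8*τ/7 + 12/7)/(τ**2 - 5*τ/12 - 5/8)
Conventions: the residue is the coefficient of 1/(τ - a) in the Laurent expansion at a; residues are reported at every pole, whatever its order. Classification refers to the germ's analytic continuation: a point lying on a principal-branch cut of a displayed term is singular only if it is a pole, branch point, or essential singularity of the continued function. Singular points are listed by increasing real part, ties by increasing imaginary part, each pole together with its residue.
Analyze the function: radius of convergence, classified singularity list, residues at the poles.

Radius of convergence at 0: -5/24 + (1/24)*sqrt(385).
At 5/24 - (1/24)*sqrt(385): a pole of order 1; residue 2453/3864 - (9143/135240)*sqrt(385).
At 5/24 + (1/24)*sqrt(385): a pole of order 1; residue 2453/3864 + (9143/135240)*sqrt(385).

Denominator factor (τ**2 - 5*τ/12 - 5/8): discriminant 385/144, real irrational roots 5/24 + (1/24)*sqrt(385) and 5/24 - (1/24)*sqrt(385); poles of order 1, moduli 5/24 + (1/24)*sqrt(385) and -5/24 + (1/24)*sqrt(385).
The radius of convergence is the smallest modulus among the singular points: -5/24 + (1/24)*sqrt(385).
The factor τ**2 - 5*τ/12 - 5/8 splits as (τ - a)(τ - a') with a = 5/24 - (1/24)*sqrt(385), a' = 5/24 + (1/24)*sqrt(385). At the order-1 pole a set g(τ) = (τ - a)*f(τ) = [7*τ**2/23 + 8*τ/7 + 12/7] / (τ - a').
Simple pole: residue = g(a) at a = 5/24 - (1/24)*sqrt(385), which is 2453/3864 - (9143/135240)*sqrt(385).
The factor τ**2 - 5*τ/12 - 5/8 splits as (τ - a)(τ - a') with a = 5/24 + (1/24)*sqrt(385), a' = 5/24 - (1/24)*sqrt(385). At the order-1 pole a set g(τ) = (τ - a)*f(τ) = [7*τ**2/23 + 8*τ/7 + 12/7] / (τ - a').
Simple pole: residue = g(a) at a = 5/24 + (1/24)*sqrt(385), which is 2453/3864 + (9143/135240)*sqrt(385).
List the singular points by increasing real part (a conjugate pair: the negative imaginary part first).


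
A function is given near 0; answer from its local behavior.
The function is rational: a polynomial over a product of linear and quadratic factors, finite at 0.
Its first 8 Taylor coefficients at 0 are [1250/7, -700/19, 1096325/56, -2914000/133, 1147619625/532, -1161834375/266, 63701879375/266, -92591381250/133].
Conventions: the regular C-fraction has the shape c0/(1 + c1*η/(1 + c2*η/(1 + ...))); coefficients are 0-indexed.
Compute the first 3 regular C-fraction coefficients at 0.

Taylor coefficients (read off): a_0 = 1250/7, a_1 = -700/19, a_2 = 1096325/56.
c0 = a_0 = 1250/7. Peel one level at a time: if S = 1 + c*η/S' with S'(0) = 1, then c is the η-coefficient of S and S' = c*η/(S - 1).
S_1 = c0/f = 1 + (98/475)*η + (-395619661/3610000)*η^2 + ...; c1 = 98/475.
S_2 = c1*η/(S_1 - 1) = 1 + (395619661/744800)*η + ...; c2 = 395619661/744800.

The regular C-fraction coefficients are [1250/7, 98/475, 395619661/744800].


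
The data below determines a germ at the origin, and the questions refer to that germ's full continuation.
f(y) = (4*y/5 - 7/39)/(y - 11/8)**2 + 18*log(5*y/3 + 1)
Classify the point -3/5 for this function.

The term (18)*log(1 - y/(-3/5)) has argument 1 - -3/5/(-3/5) = 0 at -3/5: a logarithmic (infinitely-sheeted) branch point; the remaining terms are analytic or single-valued there.

The point is a logarithmic branch point.


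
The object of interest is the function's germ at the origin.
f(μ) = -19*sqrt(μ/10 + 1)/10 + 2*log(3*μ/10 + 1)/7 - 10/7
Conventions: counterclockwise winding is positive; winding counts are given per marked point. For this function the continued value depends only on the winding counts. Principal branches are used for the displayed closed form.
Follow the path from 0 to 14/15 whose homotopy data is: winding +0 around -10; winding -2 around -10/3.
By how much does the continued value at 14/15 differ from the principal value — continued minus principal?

Continued minus principal equals -(8/7)*pi*i.

The rational part is single-valued and drops out of the difference; each branch term changes only by its own monodromy.
(-19/10)*sqrt(1 - μ/(-10)): winding +0 is even, the square root returns to the same sheet, contribution 0.
(2/7)*log(1 - μ/(-10/3)): each positive loop around -10/3 adds 2*pi*i to the log, so winding -2 contributes (2/7)*(-2)*2*pi*i = -(8/7)*pi*i.
Summing the contributions at μ = 14/15 gives -(8/7)*pi*i.


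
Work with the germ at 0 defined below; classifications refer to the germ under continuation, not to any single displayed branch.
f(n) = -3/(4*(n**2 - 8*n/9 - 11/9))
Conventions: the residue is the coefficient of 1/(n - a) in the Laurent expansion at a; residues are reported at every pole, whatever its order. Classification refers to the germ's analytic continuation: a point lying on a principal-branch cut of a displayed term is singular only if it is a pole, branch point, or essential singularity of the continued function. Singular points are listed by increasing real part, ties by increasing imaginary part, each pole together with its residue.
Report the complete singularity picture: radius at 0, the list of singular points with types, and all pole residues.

Denominator factor (n**2 - 8*n/9 - 11/9): discriminant 460/81, real irrational roots 4/9 + (1/9)*sqrt(115) and 4/9 - (1/9)*sqrt(115); poles of order 1, moduli 4/9 + (1/9)*sqrt(115) and -4/9 + (1/9)*sqrt(115).
The radius of convergence is the smallest modulus among the singular points: -4/9 + (1/9)*sqrt(115).
The factor n**2 - 8*n/9 - 11/9 splits as (n - a)(n - a') with a = 4/9 - (1/9)*sqrt(115), a' = 4/9 + (1/9)*sqrt(115). At the order-1 pole a set g(n) = (n - a)*f(n) = [-3/4] / (n - a').
Simple pole: residue = g(a) at a = 4/9 - (1/9)*sqrt(115), which is (27/920)*sqrt(115).
The factor n**2 - 8*n/9 - 11/9 splits as (n - a)(n - a') with a = 4/9 + (1/9)*sqrt(115), a' = 4/9 - (1/9)*sqrt(115). At the order-1 pole a set g(n) = (n - a)*f(n) = [-3/4] / (n - a').
Simple pole: residue = g(a) at a = 4/9 + (1/9)*sqrt(115), which is -(27/920)*sqrt(115).
List the singular points by increasing real part (a conjugate pair: the negative imaginary part first).

Radius of convergence at 0: -4/9 + (1/9)*sqrt(115).
At 4/9 - (1/9)*sqrt(115): a pole of order 1; residue (27/920)*sqrt(115).
At 4/9 + (1/9)*sqrt(115): a pole of order 1; residue -(27/920)*sqrt(115).


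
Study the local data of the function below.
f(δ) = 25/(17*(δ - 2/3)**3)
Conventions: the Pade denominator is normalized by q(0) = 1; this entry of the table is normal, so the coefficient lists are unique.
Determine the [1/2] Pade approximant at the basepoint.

Taylor coefficients needed (expand at 0): a_0 = -675/136, a_1 = -6075/272, a_2 = -18225/272, a_3 = -91125/544.
Write the denominator as Q(δ) = 1 + q1*δ + q2*δ^2. Requiring Q*f - P = O(δ^4) with deg P <= 1 kills the coefficients of δ^2..δ^3 in Q*f:
  δ^2: a_2 + q1*a_1 + q2*a_0 = 0, i.e. -18225/272 + (-6075/272)*q1 + (-675/136)*q2 = 0.
  δ^3: a_3 + q1*a_2 + q2*a_1 = 0, i.e. -91125/544 + (-18225/272)*q1 + (-6075/272)*q2 = 0.
Solving this linear system: q1 = -4, q2 = 9/2.
The numerator is Q*f truncated at degree 1: P0 = a_0 = -675/136; P1 = a_1 + q1*a_0 = -675/272.

The Pade approximant has numerator coefficients [-675/136, -675/272]; denominator coefficients [1, -4, 9/2].


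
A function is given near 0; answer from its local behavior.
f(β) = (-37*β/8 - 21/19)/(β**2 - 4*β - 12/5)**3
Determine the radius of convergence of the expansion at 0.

Denominator factor (β**2 - 4*β - 12/5)^3: discriminant 128/5, real irrational roots 2 + (4/5)*sqrt(10) and 2 - (4/5)*sqrt(10); poles of order 3, moduli 2 + (4/5)*sqrt(10) and -2 + (4/5)*sqrt(10).
The radius of convergence is the smallest modulus among the singular points: -2 + (4/5)*sqrt(10).

The radius of convergence is -2 + (4/5)*sqrt(10).


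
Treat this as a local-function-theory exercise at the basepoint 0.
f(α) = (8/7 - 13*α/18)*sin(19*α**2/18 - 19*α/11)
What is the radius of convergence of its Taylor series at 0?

The radius of convergence is infinite.

The factor sin(19*α**2/18 - 19*α/11) is entire and contributes no finite singular point.
The polynomial part has no poles.
No finite singular points: the Taylor series at 0 converges everywhere.


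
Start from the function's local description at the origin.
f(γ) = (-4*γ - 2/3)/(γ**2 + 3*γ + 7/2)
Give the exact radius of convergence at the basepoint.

Denominator factor (γ**2 + 3*γ + 7/2): discriminant -5, complex-conjugate roots (-3/2) + ((1/2)*sqrt(5))*i and (-3/2) - ((1/2)*sqrt(5))*i; poles of order 1, moduli (1/2)*sqrt(14) and (1/2)*sqrt(14).
The radius of convergence is the smallest modulus among the singular points: (1/2)*sqrt(14).

The radius of convergence is (1/2)*sqrt(14).


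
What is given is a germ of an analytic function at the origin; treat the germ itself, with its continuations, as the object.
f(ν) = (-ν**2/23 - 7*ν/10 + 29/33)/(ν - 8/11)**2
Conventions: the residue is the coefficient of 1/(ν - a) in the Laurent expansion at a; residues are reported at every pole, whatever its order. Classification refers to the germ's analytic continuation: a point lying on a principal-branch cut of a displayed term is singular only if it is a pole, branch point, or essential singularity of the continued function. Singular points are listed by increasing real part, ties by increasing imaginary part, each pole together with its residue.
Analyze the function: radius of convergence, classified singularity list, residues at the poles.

Radius of convergence at 0: 8/11.
At 8/11: a pole of order 2; residue -1931/2530.

Denominator factor (ν - 8/11)^2: pole of order 2 at 8/11, modulus 8/11.
The radius of convergence is the smallest modulus among the singular points: 8/11.
At the order-2 pole 8/11 set g(ν) = (ν - (8/11))^2*f(ν) = -ν**2/23 - 7*ν/10 + 29/33.
Order-2 pole: residue = g'(a); g'(8/11) = -1931/2530, so the residue is -1931/2530.


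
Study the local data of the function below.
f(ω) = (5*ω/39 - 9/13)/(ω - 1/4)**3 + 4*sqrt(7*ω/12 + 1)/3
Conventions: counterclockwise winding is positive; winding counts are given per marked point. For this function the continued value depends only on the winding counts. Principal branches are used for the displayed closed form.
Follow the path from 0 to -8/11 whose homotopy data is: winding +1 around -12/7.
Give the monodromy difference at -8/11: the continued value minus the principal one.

The rational part is single-valued and drops out of the difference; each branch term changes only by its own monodromy.
(4/3)*sqrt(1 - ω/(-12/7)): winding +1 is odd, the square root flips sign, contributing -2*(4/3)*sqrt(1 - (-8/11)/(-12/7)) = -2*(4/3)*sqrt(19/33) = -(8/99)*sqrt(627).
Summing the contributions at ω = -8/11 gives -(8/99)*sqrt(627).

Continued minus principal equals -(8/99)*sqrt(627).


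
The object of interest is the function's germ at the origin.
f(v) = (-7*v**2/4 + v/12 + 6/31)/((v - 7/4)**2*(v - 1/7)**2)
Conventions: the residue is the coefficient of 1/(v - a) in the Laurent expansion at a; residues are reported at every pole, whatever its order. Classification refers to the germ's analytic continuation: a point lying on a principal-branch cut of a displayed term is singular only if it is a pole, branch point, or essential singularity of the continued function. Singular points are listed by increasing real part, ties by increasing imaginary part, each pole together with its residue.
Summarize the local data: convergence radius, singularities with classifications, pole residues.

Radius of convergence at 0: 1/7.
At 1/7: a pole of order 2; residue -674044/8474625.
At 7/4: a pole of order 2; residue 674044/8474625.

Denominator factor (v - 7/4)^2: pole of order 2 at 7/4, modulus 7/4.
Denominator factor (v - 1/7)^2: pole of order 2 at 1/7, modulus 1/7.
The radius of convergence is the smallest modulus among the singular points: 1/7.
At the order-2 pole 1/7 set g(v) = (v - (1/7))^2*f(v) = (-7*v**2/4 + v/12 + 6/31)/(v - 7/4)**2.
Order-2 pole: residue = g'(a); g'(1/7) = -674044/8474625, so the residue is -674044/8474625.
At the order-2 pole 7/4 set g(v) = (v - (7/4))^2*f(v) = (-7*v**2/4 + v/12 + 6/31)/(v - 1/7)**2.
Order-2 pole: residue = g'(a); g'(7/4) = 674044/8474625, so the residue is 674044/8474625.
List the singular points by increasing real part (a conjugate pair: the negative imaginary part first).


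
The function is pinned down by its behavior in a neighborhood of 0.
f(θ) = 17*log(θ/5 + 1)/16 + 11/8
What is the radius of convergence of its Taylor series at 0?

Branch term (17/16)*log(1 - θ/(-5)): its argument vanishes at θ = -5, a logarithmic branch point, modulus 5.
The radius of convergence is the smallest modulus among the singular points: 5.

The radius of convergence is 5.


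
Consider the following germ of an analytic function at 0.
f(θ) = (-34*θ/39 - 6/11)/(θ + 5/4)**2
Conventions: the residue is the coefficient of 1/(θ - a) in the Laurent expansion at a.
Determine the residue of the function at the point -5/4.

At the order-2 pole -5/4 set g(θ) = (θ - (-5/4))^2*f(θ) = -34*θ/39 - 6/11.
Order-2 pole: residue = g'(a); g'(-5/4) = -34/39, so the residue is -34/39.

The residue is -34/39.


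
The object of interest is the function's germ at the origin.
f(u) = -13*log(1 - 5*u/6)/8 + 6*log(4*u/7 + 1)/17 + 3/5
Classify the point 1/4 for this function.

The point is a regular point.

There is no denominator, hence no pole anywhere.
Branch term log(1 - u/(6/5)): argument at 1/4 is 19/24, nonzero, so 1/4 is not its branch point (a point on a principal cut is still regular for the continued germ).
Branch term log(1 - u/(-7/4)): argument at 1/4 is 8/7, nonzero, so 1/4 is not its branch point (a point on a principal cut is still regular for the continued germ).
So the germ continues analytically to 1/4.


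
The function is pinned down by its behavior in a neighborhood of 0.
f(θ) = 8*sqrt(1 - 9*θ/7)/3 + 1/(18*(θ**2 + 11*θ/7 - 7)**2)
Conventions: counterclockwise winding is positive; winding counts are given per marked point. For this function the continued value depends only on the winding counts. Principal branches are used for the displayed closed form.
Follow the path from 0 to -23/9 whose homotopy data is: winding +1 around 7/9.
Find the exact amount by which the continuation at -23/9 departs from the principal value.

Continued minus principal equals -(16/21)*sqrt(210).

The rational part is single-valued and drops out of the difference; each branch term changes only by its own monodromy.
(8/3)*sqrt(1 - θ/(7/9)): winding +1 is odd, the square root flips sign, contributing -2*(8/3)*sqrt(1 - (-23/9)/(7/9)) = -2*(8/3)*sqrt(30/7) = -(16/21)*sqrt(210).
Summing the contributions at θ = -23/9 gives -(16/21)*sqrt(210).


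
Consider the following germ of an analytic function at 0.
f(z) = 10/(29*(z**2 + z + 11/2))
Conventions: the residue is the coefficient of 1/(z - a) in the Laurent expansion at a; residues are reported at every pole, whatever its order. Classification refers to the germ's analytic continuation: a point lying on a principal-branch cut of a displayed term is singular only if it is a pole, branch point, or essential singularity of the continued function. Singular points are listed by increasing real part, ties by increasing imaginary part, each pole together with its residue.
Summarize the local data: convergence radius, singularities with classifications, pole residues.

Radius of convergence at 0: (1/2)*sqrt(22).
At (-1/2) - ((1/2)*sqrt(21))*i: a pole of order 1; residue ((10/609)*sqrt(21))*i.
At (-1/2) + ((1/2)*sqrt(21))*i: a pole of order 1; residue -((10/609)*sqrt(21))*i.

Denominator factor (z**2 + z + 11/2): discriminant -21, complex-conjugate roots (-1/2) + ((1/2)*sqrt(21))*i and (-1/2) - ((1/2)*sqrt(21))*i; poles of order 1, moduli (1/2)*sqrt(22) and (1/2)*sqrt(22).
The radius of convergence is the smallest modulus among the singular points: (1/2)*sqrt(22).
The factor z**2 + z + 11/2 splits as (z - a)(z - a') with a = (-1/2) - ((1/2)*sqrt(21))*i, a' = (-1/2) + ((1/2)*sqrt(21))*i. At the order-1 pole a set g(z) = (z - a)*f(z) = [10/29] / (z - a').
Simple pole: residue = g(a) at a = (-1/2) - ((1/2)*sqrt(21))*i, which is ((10/609)*sqrt(21))*i.
The factor z**2 + z + 11/2 splits as (z - a)(z - a') with a = (-1/2) + ((1/2)*sqrt(21))*i, a' = (-1/2) - ((1/2)*sqrt(21))*i. At the order-1 pole a set g(z) = (z - a)*f(z) = [10/29] / (z - a').
Simple pole: residue = g(a) at a = (-1/2) + ((1/2)*sqrt(21))*i, which is -((10/609)*sqrt(21))*i.
List the singular points by increasing real part (a conjugate pair: the negative imaginary part first).


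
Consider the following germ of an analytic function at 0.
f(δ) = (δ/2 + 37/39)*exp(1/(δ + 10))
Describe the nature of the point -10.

The point is an essential singularity.

The exponent 1/(δ - (-10)) has a pole at -10, so exp(1/(δ - (-10))) takes every nonzero value near it: an essential singularity (not a pole of any order).


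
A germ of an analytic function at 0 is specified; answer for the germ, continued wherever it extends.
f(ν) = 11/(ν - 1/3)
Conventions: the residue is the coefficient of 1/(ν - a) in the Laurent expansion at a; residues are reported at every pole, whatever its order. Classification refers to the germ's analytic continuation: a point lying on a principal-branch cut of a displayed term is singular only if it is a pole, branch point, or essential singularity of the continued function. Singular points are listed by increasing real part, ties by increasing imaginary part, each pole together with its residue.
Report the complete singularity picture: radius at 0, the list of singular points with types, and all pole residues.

Radius of convergence at 0: 1/3.
At 1/3: a pole of order 1; residue 11.

Denominator factor (ν - 1/3): pole of order 1 at 1/3, modulus 1/3.
The radius of convergence is the smallest modulus among the singular points: 1/3.
At the order-1 pole 1/3 set g(ν) = (ν - (1/3))*f(ν) = 11.
Simple pole: residue = g(a) at a = 1/3, which is 11.


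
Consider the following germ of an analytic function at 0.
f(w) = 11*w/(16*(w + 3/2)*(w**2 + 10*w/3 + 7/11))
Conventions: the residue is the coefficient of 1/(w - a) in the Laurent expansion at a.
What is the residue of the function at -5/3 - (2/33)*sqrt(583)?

The residue is -121/496 - (451/52576)*sqrt(583).

The factor w**2 + 10*w/3 + 7/11 splits as (w - a)(w - a') with a = -5/3 - (2/33)*sqrt(583), a' = -5/3 + (2/33)*sqrt(583). At the order-1 pole a set g(w) = (w - a)*f(w) = [11*w/(16*(w + 3/2))] / (w - a').
Simple pole: residue = g(a) at a = -5/3 - (2/33)*sqrt(583), which is -121/496 - (451/52576)*sqrt(583).


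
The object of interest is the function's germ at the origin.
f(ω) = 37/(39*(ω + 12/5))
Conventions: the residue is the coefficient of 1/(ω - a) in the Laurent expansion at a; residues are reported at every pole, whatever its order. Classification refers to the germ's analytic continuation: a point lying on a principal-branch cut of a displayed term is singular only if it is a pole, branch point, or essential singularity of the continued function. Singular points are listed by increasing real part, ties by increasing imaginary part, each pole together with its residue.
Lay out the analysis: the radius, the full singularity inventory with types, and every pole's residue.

Denominator factor (ω + 12/5): pole of order 1 at -12/5, modulus 12/5.
The radius of convergence is the smallest modulus among the singular points: 12/5.
At the order-1 pole -12/5 set g(ω) = (ω - (-12/5))*f(ω) = 37/39.
Simple pole: residue = g(a) at a = -12/5, which is 37/39.

Radius of convergence at 0: 12/5.
At -12/5: a pole of order 1; residue 37/39.
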